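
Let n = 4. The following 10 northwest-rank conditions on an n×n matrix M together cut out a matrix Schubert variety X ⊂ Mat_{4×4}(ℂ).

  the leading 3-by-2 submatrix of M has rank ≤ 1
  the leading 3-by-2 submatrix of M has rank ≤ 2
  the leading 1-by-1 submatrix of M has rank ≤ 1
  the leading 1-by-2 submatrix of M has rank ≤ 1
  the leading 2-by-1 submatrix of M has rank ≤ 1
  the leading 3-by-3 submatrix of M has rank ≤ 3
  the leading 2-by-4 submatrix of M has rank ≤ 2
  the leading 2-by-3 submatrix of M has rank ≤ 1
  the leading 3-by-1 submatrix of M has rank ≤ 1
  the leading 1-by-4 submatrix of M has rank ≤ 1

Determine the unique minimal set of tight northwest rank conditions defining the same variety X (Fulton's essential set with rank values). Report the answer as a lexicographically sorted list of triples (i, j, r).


Rank table r_w(4×4) implied by the 10 constraints:

  1  1  1  1
  1  1  1  2
  1  1  2  3
  1  2  3  4

reading off 1-entries of Δ²R: w = (1, 4, 3, 2).

ℓ(w)=3; the 2 essential cells (i,j,r):

[(2, 3, 1), (3, 2, 1)]


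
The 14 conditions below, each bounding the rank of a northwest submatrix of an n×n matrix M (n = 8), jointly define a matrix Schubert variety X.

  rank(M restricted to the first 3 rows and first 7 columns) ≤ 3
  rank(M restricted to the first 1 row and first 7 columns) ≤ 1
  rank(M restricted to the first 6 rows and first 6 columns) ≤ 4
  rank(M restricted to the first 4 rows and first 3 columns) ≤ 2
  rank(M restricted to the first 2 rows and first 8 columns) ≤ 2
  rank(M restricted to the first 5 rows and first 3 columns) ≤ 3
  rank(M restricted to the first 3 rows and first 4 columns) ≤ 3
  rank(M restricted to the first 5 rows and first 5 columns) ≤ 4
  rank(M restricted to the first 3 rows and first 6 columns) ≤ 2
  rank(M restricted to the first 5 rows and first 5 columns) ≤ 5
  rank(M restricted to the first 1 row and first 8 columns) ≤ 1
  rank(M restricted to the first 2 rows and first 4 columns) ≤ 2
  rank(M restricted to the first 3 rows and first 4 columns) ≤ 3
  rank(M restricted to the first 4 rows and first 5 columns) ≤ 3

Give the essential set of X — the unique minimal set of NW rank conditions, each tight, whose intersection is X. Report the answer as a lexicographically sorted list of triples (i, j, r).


Propagating the 14 rank bounds to every northwest block:

  i=1: 1  1  1  1  1  1  1  1
  i=2: 1  2  2  2  2  2  2  2
  i=3: 1  2  2  2  2  2  3  3
  i=4: 1  2  2  3  3  3  4  4
  i=5: 1  2  3  4  4  4  5  5
  i=6: 1  2  3  4  4  4  5  6
  i=7: 1  2  3  4  5  5  6  7
  i=8: 1  2  3  4  5  6  7  8

reading off 1-entries of Δ²R: w = (1, 2, 7, 4, 3, 8, 5, 6).

|D(w)|=7, |Ess(w)|=3:

[(3, 6, 2), (4, 3, 2), (6, 6, 4)]


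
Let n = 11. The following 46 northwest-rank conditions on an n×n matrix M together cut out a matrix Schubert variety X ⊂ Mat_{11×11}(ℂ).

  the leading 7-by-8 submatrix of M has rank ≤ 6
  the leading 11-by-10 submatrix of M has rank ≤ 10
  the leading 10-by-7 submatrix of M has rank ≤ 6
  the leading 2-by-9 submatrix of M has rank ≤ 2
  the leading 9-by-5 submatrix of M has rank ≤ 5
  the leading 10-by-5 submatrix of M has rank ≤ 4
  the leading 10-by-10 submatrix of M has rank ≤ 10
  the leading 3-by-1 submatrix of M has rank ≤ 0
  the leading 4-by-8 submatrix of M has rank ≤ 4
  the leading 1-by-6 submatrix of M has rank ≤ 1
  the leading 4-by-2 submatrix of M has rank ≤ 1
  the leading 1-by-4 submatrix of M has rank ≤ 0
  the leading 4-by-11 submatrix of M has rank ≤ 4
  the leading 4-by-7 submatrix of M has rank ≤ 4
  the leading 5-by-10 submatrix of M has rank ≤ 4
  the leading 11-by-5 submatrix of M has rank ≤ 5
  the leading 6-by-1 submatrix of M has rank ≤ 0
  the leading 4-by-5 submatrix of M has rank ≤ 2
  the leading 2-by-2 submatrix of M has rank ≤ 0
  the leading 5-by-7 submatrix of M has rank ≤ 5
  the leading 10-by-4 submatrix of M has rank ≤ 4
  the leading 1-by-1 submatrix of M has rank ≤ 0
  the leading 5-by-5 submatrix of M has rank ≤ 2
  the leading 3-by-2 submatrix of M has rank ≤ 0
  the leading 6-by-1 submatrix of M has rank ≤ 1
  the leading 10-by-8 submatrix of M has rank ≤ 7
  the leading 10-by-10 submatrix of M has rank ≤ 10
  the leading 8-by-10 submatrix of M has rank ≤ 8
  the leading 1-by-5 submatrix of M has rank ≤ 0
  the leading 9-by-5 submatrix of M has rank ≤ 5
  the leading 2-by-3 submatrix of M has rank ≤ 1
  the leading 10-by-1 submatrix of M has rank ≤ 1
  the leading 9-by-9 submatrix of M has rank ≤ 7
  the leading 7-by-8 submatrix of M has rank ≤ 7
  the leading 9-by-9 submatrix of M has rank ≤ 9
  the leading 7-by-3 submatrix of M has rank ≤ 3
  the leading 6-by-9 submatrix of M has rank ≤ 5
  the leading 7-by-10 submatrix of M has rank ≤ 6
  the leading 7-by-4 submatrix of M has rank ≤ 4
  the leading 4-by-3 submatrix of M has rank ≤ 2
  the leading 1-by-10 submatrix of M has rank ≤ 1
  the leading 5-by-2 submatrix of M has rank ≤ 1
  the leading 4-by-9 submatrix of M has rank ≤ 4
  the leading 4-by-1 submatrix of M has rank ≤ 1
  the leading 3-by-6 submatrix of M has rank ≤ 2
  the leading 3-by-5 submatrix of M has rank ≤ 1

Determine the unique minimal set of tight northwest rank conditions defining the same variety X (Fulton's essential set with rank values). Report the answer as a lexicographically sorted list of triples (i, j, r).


Propagating the 46 rank bounds to every northwest block:

  0 0 0 0 0 1 1 1 1 1 1
  0 0 1 1 1 2 2 2 2 2 2
  0 0 1 1 1 2 3 3 3 3 3
  0 1 2 2 2 3 4 4 4 4 4
  0 1 2 2 2 3 4 4 4 4 5
  0 1 2 3 3 4 5 5 5 5 6
  1 2 3 4 4 5 6 6 6 6 7
  1 2 3 4 4 5 6 7 7 7 8
  1 2 3 4 4 5 6 7 7 8 9
  1 2 3 4 4 5 6 7 8 9 10
  1 2 3 4 5 6 7 8 9 10 11

giving w = (6, 3, 7, 2, 11, 4, 1, 8, 10, 9, 5) via Δ²R.

ℓ(w)=23; the 8 essential cells (i,j,r):

[(1, 5, 0), (3, 2, 0), (3, 5, 1), (5, 5, 2), (5, 10, 4), (6, 1, 0), (9, 9, 7), (10, 5, 4)]


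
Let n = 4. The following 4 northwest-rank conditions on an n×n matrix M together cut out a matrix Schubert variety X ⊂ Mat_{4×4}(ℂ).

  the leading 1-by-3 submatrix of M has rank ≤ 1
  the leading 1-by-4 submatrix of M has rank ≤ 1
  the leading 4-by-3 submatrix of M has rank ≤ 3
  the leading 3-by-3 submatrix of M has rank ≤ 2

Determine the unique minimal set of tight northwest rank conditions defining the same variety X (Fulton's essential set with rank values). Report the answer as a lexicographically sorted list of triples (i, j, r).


Computing R[i][j] = min implied NW-rank bound (n=4, 4 conditions):

  R[1]: 1 | 1 | 1 | 1
  R[2]: 1 | 2 | 2 | 2
  R[3]: 1 | 2 | 2 | 3
  R[4]: 1 | 2 | 3 | 4

hence w(1..4) = (1, 2, 4, 3).

ℓ(w)=1; the 1 essential cell (i,j,r):

[(3, 3, 2)]


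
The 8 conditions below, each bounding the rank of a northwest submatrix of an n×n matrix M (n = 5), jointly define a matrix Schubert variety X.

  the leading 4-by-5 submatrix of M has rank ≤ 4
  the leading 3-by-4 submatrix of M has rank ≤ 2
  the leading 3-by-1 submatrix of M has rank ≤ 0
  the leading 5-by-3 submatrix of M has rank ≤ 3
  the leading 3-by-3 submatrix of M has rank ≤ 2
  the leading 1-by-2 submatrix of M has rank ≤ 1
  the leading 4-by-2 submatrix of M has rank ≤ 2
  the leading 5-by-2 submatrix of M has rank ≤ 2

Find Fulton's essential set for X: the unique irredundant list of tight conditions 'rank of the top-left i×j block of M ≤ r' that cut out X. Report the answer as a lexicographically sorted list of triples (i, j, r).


Propagating the 8 rank bounds to every northwest block:

  row 1: 0 | 1 | 1 | 1 | 1
  row 2: 0 | 1 | 2 | 2 | 2
  row 3: 0 | 1 | 2 | 2 | 3
  row 4: 1 | 2 | 3 | 3 | 4
  row 5: 1 | 2 | 3 | 4 | 5

giving w = (2, 3, 5, 1, 4) via Δ²R.

Rothe diagram D(w) (4 cells), 2 SE-corners (essential conditions):

[(3, 1, 0), (3, 4, 2)]


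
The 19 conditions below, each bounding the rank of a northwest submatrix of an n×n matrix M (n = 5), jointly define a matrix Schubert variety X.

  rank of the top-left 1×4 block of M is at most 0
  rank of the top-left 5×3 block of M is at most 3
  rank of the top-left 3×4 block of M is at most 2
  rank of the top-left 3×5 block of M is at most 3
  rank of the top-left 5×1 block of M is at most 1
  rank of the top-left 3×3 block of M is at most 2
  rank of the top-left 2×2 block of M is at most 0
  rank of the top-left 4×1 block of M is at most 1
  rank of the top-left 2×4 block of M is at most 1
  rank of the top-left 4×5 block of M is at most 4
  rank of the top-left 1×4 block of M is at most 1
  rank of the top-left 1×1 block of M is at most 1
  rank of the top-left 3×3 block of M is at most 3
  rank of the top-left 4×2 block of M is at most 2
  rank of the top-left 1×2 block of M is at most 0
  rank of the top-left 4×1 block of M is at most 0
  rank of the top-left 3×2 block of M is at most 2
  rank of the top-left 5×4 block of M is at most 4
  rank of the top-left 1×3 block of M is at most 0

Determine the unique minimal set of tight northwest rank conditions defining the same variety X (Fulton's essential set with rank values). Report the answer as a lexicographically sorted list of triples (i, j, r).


Recovering R(i,j) via the rank-extension bound from the 19 conditions:

  row 1: 0, 0, 0, 0, 1
  row 2: 0, 0, 1, 1, 2
  row 3: 0, 1, 2, 2, 3
  row 4: 0, 1, 2, 3, 4
  row 5: 1, 2, 3, 4, 5

hence w(1..5) = (5, 3, 2, 4, 1).

Fulton essential set (3 of the 8 Rothe cells):

[(1, 4, 0), (2, 2, 0), (4, 1, 0)]


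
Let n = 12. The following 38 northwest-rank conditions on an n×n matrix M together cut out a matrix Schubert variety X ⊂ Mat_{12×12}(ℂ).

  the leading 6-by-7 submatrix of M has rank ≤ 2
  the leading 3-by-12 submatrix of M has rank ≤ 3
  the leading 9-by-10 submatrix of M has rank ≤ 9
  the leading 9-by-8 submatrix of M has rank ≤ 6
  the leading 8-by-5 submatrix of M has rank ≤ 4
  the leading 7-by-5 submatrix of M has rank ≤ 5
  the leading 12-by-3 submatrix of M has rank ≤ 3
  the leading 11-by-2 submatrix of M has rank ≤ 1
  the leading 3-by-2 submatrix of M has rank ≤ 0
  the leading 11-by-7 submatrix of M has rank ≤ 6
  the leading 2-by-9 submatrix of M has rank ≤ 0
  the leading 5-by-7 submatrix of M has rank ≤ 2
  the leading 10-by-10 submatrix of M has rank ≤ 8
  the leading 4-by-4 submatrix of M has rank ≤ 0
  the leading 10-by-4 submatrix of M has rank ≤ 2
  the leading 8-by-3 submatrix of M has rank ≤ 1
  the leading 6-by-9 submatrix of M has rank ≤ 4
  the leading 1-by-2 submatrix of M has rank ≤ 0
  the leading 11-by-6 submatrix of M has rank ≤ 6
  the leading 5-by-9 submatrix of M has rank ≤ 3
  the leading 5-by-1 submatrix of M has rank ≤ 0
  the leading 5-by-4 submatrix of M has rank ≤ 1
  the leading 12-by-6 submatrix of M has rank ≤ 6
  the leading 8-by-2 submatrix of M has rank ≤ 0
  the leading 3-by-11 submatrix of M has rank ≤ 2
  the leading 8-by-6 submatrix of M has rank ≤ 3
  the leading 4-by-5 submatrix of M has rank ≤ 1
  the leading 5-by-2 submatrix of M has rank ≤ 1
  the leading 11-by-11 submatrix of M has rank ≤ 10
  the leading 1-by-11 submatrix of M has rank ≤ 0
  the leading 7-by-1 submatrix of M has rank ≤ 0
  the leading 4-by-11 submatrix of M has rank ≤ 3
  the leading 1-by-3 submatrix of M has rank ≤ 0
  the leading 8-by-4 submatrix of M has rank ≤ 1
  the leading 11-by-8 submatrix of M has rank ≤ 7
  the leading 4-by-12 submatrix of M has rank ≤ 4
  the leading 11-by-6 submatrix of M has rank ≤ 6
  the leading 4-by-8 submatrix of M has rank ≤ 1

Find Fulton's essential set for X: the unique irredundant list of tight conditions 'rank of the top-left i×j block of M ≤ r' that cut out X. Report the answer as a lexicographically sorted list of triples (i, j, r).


Computing R[i][j] = min implied NW-rank bound (n=12, 38 conditions):

  0 0 0 0 0 0 0 0 0 0 0 1
  0 0 0 0 0 0 0 0 0 1 1 2
  0 0 0 0 1 1 1 1 1 2 2 3
  0 0 0 0 1 1 1 1 2 3 3 4
  0 0 1 1 2 2 2 2 3 4 4 5
  0 0 1 1 2 2 2 3 4 5 5 6
  0 0 1 1 2 3 3 4 5 6 6 7
  0 0 1 1 2 3 4 5 6 7 7 8
  1 1 2 2 3 4 5 6 7 8 8 9
  1 1 2 2 3 4 5 6 7 8 9 10
  1 1 2 3 4 5 6 7 8 9 10 11
  1 2 3 4 5 6 7 8 9 10 11 12

so w = (12, 10, 5, 9, 3, 8, 6, 7, 1, 11, 4, 2).

Fulton essential set (9 of the 47 Rothe cells):

[(1, 11, 0), (2, 9, 0), (4, 4, 0), (4, 8, 1), (6, 7, 2), (8, 2, 0), (8, 4, 1), (10, 4, 2), (11, 2, 1)]


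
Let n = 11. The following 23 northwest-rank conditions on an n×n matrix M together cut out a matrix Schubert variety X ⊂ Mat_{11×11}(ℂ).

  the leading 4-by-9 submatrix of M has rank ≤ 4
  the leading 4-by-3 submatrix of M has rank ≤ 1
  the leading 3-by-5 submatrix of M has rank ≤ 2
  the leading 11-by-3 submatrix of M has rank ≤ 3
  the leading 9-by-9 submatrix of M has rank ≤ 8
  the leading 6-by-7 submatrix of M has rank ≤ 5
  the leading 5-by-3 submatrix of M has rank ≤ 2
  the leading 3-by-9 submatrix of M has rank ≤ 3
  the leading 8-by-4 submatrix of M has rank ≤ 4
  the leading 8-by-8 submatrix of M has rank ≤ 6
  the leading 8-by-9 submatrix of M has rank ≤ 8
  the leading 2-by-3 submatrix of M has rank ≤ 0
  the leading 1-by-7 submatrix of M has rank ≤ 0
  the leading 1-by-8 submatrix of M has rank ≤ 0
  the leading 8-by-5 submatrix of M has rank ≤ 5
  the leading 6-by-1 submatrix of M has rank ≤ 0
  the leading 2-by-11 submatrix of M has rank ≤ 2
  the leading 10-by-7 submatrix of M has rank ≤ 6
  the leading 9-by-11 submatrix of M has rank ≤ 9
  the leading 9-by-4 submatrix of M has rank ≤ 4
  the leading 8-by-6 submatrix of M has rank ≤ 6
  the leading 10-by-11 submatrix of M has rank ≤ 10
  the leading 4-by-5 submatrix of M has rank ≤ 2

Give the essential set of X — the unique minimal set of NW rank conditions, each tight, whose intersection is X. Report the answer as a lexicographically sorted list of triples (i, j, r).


Computing R[i][j] = min implied NW-rank bound (n=11, 23 conditions):

  R[1]: 0 | 0 | 0 | 0 | 0 | 0 | 0 | 0 | 1 | 1 | 1
  R[2]: 0 | 0 | 0 | 1 | 1 | 1 | 1 | 1 | 2 | 2 | 2
  R[3]: 0 | 1 | 1 | 2 | 2 | 2 | 2 | 2 | 3 | 3 | 3
  R[4]: 0 | 1 | 1 | 2 | 2 | 3 | 3 | 3 | 4 | 4 | 4
  R[5]: 0 | 1 | 2 | 3 | 3 | 4 | 4 | 4 | 5 | 5 | 5
  R[6]: 0 | 1 | 2 | 3 | 4 | 5 | 5 | 5 | 6 | 6 | 6
  R[7]: 1 | 2 | 3 | 4 | 5 | 6 | 6 | 6 | 7 | 7 | 7
  R[8]: 1 | 2 | 3 | 4 | 5 | 6 | 6 | 6 | 7 | 8 | 8
  R[9]: 1 | 2 | 3 | 4 | 5 | 6 | 6 | 7 | 8 | 9 | 9
  R[10]: 1 | 2 | 3 | 4 | 5 | 6 | 6 | 7 | 8 | 9 | 10
  R[11]: 1 | 2 | 3 | 4 | 5 | 6 | 7 | 8 | 9 | 10 | 11

giving w = (9, 4, 2, 6, 3, 5, 1, 10, 8, 11, 7) via Δ²R.

Rothe diagram D(w) (21 cells), 7 SE-corners (essential conditions):

[(1, 8, 0), (2, 3, 0), (4, 3, 1), (4, 5, 2), (6, 1, 0), (8, 8, 6), (10, 7, 6)]


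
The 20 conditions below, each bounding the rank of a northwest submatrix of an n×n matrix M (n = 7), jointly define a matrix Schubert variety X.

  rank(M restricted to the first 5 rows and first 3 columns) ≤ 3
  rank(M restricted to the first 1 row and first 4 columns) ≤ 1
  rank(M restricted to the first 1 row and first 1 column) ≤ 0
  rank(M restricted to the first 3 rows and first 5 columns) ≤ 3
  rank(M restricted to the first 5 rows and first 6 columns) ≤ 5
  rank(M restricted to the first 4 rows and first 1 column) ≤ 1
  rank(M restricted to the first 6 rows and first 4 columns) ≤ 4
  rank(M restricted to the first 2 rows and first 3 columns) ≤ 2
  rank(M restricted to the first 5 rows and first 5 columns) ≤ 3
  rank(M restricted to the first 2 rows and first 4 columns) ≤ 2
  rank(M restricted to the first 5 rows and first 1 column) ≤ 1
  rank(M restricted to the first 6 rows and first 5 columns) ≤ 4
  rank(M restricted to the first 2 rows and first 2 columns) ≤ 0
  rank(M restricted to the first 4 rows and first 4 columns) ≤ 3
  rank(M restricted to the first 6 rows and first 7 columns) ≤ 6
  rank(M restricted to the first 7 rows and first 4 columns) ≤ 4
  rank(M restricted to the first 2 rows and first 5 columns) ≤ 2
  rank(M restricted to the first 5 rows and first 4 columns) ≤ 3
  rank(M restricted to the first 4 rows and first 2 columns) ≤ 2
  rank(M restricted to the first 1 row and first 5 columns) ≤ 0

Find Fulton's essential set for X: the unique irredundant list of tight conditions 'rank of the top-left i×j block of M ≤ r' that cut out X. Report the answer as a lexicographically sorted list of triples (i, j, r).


Propagating the 20 rank bounds to every northwest block:

  i=1: 0 | 0 | 0 | 0 | 0 | 1 | 1
  i=2: 0 | 0 | 1 | 1 | 1 | 2 | 2
  i=3: 1 | 1 | 2 | 2 | 2 | 3 | 3
  i=4: 1 | 2 | 3 | 3 | 3 | 4 | 4
  i=5: 1 | 2 | 3 | 3 | 3 | 4 | 5
  i=6: 1 | 2 | 3 | 4 | 4 | 5 | 6
  i=7: 1 | 2 | 3 | 4 | 5 | 6 | 7

second differences of R give the permutation w = (6, 3, 1, 2, 7, 4, 5).

D(w) has 9 cells with 3 SE-corners; essential set:

[(1, 5, 0), (2, 2, 0), (5, 5, 3)]


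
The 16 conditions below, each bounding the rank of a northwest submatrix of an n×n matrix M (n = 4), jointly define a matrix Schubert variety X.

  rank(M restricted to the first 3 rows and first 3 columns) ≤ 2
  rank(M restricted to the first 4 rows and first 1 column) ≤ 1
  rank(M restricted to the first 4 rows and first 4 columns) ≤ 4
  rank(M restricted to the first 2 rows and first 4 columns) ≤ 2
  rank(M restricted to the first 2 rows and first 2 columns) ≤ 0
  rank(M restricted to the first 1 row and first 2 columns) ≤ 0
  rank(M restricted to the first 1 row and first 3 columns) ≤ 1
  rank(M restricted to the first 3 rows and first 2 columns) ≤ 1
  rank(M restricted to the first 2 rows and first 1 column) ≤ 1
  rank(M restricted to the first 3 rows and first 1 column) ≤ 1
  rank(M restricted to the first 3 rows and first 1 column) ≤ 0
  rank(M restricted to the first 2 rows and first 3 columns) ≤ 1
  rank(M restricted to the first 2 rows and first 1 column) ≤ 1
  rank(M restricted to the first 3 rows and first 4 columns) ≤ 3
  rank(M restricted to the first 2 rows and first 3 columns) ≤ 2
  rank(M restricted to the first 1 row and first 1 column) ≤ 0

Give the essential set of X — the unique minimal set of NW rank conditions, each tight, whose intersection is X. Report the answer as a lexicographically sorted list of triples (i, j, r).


Reconstructing r_w from the 16 given conditions:

  i=1: 0 0 1 1
  i=2: 0 0 1 2
  i=3: 0 1 2 3
  i=4: 1 2 3 4

giving w = (3, 4, 2, 1) via Δ²R.

Rothe diagram D(w) (5 cells), 2 SE-corners (essential conditions):

[(2, 2, 0), (3, 1, 0)]


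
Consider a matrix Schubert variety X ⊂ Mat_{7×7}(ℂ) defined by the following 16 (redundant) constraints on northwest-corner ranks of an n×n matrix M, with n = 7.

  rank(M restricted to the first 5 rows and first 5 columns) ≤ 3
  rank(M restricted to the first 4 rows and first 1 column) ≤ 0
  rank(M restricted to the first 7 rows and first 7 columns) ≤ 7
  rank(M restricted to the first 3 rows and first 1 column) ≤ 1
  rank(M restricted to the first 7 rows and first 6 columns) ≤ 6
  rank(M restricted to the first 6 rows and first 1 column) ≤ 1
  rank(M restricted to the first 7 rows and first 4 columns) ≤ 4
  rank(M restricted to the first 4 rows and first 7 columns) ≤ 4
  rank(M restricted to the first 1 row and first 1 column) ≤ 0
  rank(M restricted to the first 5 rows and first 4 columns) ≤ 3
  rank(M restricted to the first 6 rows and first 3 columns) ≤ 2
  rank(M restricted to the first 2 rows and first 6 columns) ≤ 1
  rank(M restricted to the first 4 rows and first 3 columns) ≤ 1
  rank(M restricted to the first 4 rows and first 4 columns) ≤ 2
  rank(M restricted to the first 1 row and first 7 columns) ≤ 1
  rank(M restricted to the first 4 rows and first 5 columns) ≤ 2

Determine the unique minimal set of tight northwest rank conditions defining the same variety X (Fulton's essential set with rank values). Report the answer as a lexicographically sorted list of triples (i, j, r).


Recovering R(i,j) via the rank-extension bound from the 16 conditions:

  row 1: 0 | 1 | 1 | 1 | 1 | 1 | 1
  row 2: 0 | 1 | 1 | 1 | 1 | 1 | 2
  row 3: 0 | 1 | 1 | 2 | 2 | 2 | 3
  row 4: 0 | 1 | 1 | 2 | 2 | 3 | 4
  row 5: 1 | 2 | 2 | 3 | 3 | 4 | 5
  row 6: 1 | 2 | 2 | 3 | 4 | 5 | 6
  row 7: 1 | 2 | 3 | 4 | 5 | 6 | 7

so w = (2, 7, 4, 6, 1, 5, 3).

5 SE-corners of the 12-cell Rothe diagram give Ess(w):

[(2, 6, 1), (4, 1, 0), (4, 3, 1), (4, 5, 2), (6, 3, 2)]


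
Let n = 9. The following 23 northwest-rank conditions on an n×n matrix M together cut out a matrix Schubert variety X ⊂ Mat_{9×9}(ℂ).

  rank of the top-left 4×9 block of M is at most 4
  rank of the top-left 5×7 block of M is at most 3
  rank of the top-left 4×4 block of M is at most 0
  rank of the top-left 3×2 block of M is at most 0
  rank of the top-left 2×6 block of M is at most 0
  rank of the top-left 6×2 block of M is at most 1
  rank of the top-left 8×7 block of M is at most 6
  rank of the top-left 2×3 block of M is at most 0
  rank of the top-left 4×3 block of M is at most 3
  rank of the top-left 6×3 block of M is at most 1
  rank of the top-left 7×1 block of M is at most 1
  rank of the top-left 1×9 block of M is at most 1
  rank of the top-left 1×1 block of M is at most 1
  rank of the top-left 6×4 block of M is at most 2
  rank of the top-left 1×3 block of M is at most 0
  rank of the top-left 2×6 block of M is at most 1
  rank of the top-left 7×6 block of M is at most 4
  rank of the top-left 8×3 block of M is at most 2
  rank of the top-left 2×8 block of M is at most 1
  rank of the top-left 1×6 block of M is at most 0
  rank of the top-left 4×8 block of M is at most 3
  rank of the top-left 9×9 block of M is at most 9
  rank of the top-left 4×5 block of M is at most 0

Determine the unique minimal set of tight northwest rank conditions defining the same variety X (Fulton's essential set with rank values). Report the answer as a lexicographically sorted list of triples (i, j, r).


Reconstructing r_w from the 23 given conditions:

  row 1: 0 0 0 0 0 0 1 1 1
  row 2: 0 0 0 0 0 0 1 1 2
  row 3: 0 0 0 0 0 1 2 2 3
  row 4: 0 0 0 0 0 1 2 3 4
  row 5: 1 1 1 1 1 2 3 4 5
  row 6: 1 1 1 2 2 3 4 5 6
  row 7: 1 2 2 3 3 4 5 6 7
  row 8: 1 2 2 3 4 5 6 7 8
  row 9: 1 2 3 4 5 6 7 8 9

so w = (7, 9, 6, 8, 1, 4, 2, 5, 3).

5 SE-corners of the 26-cell Rothe diagram give Ess(w):

[(2, 6, 0), (2, 8, 1), (4, 5, 0), (6, 3, 1), (8, 3, 2)]


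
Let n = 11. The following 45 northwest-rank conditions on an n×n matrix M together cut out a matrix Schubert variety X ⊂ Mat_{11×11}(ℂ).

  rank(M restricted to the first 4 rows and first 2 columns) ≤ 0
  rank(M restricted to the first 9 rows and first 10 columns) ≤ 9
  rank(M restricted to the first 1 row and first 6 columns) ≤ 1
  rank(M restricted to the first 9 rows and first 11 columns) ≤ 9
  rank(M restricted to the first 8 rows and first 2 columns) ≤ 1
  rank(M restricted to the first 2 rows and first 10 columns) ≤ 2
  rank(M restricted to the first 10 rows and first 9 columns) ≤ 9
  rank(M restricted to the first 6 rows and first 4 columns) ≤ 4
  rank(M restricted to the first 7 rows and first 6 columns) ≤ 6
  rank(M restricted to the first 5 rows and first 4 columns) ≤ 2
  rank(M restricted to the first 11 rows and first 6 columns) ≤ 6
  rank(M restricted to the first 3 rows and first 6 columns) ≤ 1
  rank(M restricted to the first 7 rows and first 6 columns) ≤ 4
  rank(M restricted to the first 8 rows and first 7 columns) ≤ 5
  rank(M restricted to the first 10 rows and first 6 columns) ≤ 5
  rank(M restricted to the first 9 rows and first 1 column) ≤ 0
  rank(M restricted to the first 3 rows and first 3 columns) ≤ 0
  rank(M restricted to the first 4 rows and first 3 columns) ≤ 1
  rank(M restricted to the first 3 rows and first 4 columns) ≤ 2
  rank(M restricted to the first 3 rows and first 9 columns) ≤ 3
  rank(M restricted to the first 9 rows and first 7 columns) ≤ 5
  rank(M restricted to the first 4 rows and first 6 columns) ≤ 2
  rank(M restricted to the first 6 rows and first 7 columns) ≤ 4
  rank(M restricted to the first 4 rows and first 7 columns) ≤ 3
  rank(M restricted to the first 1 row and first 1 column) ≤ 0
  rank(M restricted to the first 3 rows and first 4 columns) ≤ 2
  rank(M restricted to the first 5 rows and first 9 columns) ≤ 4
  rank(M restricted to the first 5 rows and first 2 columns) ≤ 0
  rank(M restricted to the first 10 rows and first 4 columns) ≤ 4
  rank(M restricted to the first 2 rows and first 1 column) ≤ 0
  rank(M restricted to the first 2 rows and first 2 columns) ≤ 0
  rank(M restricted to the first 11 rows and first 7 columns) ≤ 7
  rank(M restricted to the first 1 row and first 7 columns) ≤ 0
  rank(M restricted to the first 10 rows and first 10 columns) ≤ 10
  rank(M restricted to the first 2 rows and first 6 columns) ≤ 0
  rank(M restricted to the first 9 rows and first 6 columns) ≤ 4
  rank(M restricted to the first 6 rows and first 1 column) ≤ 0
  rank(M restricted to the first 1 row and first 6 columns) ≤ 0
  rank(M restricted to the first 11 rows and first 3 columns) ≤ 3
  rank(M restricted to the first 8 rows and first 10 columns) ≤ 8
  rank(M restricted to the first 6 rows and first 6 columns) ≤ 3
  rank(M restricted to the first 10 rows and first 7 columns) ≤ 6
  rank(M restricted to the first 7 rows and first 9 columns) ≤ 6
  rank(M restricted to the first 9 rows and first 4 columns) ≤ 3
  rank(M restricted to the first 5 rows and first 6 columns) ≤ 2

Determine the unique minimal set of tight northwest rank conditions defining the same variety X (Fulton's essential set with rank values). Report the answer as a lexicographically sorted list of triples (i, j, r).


Rank table r_w(11×11) implied by the 45 constraints:

  i=1: 0 | 0 | 0 | 0 | 0 | 0 | 0 | 1 | 1 | 1 | 1
  i=2: 0 | 0 | 0 | 0 | 0 | 0 | 1 | 2 | 2 | 2 | 2
  i=3: 0 | 0 | 0 | 1 | 1 | 1 | 2 | 3 | 3 | 3 | 3
  i=4: 0 | 0 | 1 | 2 | 2 | 2 | 3 | 4 | 4 | 4 | 4
  i=5: 0 | 0 | 1 | 2 | 2 | 2 | 3 | 4 | 4 | 5 | 5
  i=6: 0 | 1 | 2 | 3 | 3 | 3 | 4 | 5 | 5 | 6 | 6
  i=7: 0 | 1 | 2 | 3 | 4 | 4 | 5 | 6 | 6 | 7 | 7
  i=8: 0 | 1 | 2 | 3 | 4 | 4 | 5 | 6 | 7 | 8 | 8
  i=9: 0 | 1 | 2 | 3 | 4 | 4 | 5 | 6 | 7 | 8 | 9
  i=10: 1 | 2 | 3 | 4 | 5 | 5 | 6 | 7 | 8 | 9 | 10
  i=11: 1 | 2 | 3 | 4 | 5 | 6 | 7 | 8 | 9 | 10 | 11

so w = (8, 7, 4, 3, 10, 2, 5, 9, 11, 1, 6).

Fulton essential set (8 of the 29 Rothe cells):

[(1, 7, 0), (2, 6, 0), (3, 3, 0), (5, 2, 0), (5, 6, 2), (5, 9, 4), (9, 1, 0), (9, 6, 4)]


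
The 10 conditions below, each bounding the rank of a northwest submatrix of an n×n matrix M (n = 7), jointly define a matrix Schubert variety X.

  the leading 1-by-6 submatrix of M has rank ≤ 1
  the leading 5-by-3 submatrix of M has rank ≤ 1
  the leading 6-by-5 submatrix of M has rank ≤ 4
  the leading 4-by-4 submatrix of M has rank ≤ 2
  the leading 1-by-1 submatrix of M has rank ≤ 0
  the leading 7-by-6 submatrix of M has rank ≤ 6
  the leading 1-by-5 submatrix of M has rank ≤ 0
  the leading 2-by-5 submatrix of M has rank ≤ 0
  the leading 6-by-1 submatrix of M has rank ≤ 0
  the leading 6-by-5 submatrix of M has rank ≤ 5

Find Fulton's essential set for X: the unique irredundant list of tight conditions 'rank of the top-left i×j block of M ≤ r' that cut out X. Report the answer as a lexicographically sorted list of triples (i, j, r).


The tightest implied rank at each (i,j), from the 10 conditions:

  row 1: 0, 0, 0, 0, 0, 1, 1
  row 2: 0, 0, 0, 0, 0, 1, 2
  row 3: 0, 1, 1, 1, 1, 2, 3
  row 4: 0, 1, 1, 2, 2, 3, 4
  row 5: 0, 1, 1, 2, 3, 4, 5
  row 6: 0, 1, 2, 3, 4, 5, 6
  row 7: 1, 2, 3, 4, 5, 6, 7

reading off 1-entries of Δ²R: w = (6, 7, 2, 4, 5, 3, 1).

Rothe diagram D(w) (16 cells), 3 SE-corners (essential conditions):

[(2, 5, 0), (5, 3, 1), (6, 1, 0)]


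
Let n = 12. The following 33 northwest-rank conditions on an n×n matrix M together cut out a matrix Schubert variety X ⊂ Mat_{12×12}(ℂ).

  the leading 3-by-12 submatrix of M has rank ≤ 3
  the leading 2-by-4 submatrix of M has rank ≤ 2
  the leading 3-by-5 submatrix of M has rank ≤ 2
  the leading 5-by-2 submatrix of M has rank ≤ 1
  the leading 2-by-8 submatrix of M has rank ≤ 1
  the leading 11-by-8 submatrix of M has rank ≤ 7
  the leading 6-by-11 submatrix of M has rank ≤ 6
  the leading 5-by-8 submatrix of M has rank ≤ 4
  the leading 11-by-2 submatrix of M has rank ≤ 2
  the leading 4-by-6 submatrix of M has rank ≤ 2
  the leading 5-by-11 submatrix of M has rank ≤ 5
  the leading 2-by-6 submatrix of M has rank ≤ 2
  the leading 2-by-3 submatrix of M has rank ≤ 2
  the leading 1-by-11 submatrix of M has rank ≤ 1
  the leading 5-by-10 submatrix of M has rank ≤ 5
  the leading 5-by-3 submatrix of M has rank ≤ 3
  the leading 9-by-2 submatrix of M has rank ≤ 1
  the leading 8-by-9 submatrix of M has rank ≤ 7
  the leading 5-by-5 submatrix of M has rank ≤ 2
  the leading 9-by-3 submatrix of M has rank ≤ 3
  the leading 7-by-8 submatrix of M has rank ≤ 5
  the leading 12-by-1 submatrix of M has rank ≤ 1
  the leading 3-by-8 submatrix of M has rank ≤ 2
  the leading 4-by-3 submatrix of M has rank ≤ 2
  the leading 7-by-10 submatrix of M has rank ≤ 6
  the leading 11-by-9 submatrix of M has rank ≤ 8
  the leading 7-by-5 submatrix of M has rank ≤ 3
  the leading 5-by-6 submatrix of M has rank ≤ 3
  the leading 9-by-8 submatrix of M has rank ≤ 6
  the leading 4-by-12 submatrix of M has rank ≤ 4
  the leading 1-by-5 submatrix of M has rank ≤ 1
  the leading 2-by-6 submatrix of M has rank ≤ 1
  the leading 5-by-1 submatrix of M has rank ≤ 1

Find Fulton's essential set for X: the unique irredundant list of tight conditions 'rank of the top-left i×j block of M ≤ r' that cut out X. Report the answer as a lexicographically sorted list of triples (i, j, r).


Propagating the 33 rank bounds to every northwest block:

  row 1: 1 1 1 1 1 1 1 1 1 1 1 1
  row 2: 1 1 1 1 1 1 1 1 2 2 2 2
  row 3: 1 1 2 2 2 2 2 2 3 3 3 3
  row 4: 1 1 2 2 2 2 3 3 4 4 4 4
  row 5: 1 1 2 2 2 3 4 4 5 5 5 5
  row 6: 1 1 2 3 3 4 5 5 6 6 6 6
  row 7: 1 1 2 3 3 4 5 5 6 6 7 7
  row 8: 1 1 2 3 4 5 6 6 7 7 8 8
  row 9: 1 1 2 3 4 5 6 6 7 8 9 9
  row 10: 1 2 3 4 5 6 7 7 8 9 10 10
  row 11: 1 2 3 4 5 6 7 7 8 9 10 11
  row 12: 1 2 3 4 5 6 7 8 9 10 11 12

hence w(1..12) = (1, 9, 3, 7, 6, 4, 11, 5, 10, 2, 12, 8).

9 SE-corners of the 24-cell Rothe diagram give Ess(w):

[(2, 8, 1), (4, 6, 2), (5, 5, 2), (7, 5, 3), (7, 8, 5), (7, 10, 6), (9, 2, 1), (9, 8, 6), (11, 8, 7)]


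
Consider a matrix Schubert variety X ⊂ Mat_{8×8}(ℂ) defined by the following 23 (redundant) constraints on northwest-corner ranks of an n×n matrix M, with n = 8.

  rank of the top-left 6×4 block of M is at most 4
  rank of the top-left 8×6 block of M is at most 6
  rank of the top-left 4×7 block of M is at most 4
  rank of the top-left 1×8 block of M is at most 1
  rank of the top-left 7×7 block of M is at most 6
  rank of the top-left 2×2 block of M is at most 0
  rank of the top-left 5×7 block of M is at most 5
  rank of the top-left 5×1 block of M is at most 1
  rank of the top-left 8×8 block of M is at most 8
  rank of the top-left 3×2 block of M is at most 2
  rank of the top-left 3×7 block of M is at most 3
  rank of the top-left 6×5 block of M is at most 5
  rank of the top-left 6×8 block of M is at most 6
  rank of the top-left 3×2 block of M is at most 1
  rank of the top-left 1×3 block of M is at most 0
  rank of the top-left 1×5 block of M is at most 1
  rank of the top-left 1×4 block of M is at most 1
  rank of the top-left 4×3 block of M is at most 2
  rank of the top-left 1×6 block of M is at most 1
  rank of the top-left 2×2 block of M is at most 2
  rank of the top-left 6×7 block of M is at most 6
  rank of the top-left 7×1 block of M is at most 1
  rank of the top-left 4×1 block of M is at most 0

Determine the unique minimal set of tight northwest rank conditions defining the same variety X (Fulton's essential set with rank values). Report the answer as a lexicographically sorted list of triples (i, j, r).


Computing R[i][j] = min implied NW-rank bound (n=8, 23 conditions):

  0, 0, 0, 1, 1, 1, 1, 1
  0, 0, 1, 2, 2, 2, 2, 2
  0, 1, 2, 3, 3, 3, 3, 3
  0, 1, 2, 3, 4, 4, 4, 4
  1, 2, 3, 4, 5, 5, 5, 5
  1, 2, 3, 4, 5, 6, 6, 6
  1, 2, 3, 4, 5, 6, 6, 7
  1, 2, 3, 4, 5, 6, 7, 8

the unique w with this rank table is (4, 3, 2, 5, 1, 6, 8, 7).

ℓ(w)=8; the 4 essential cells (i,j,r):

[(1, 3, 0), (2, 2, 0), (4, 1, 0), (7, 7, 6)]


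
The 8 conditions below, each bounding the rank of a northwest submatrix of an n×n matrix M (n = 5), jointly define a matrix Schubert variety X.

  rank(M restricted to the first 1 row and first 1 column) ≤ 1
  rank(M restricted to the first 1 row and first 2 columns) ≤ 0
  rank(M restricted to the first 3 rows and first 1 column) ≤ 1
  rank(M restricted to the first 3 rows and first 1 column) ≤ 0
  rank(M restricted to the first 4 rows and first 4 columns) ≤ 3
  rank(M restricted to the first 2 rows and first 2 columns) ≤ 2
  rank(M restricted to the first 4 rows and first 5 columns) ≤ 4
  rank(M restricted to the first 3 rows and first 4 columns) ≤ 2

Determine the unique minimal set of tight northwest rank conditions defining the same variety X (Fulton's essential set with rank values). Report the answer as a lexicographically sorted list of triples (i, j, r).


The tightest implied rank at each (i,j), from the 8 conditions:

  row 1: 0, 0, 1, 1, 1
  row 2: 0, 1, 2, 2, 2
  row 3: 0, 1, 2, 2, 3
  row 4: 1, 2, 3, 3, 4
  row 5: 1, 2, 3, 4, 5

second differences of R give the permutation w = (3, 2, 5, 1, 4).

|D(w)|=5, |Ess(w)|=3:

[(1, 2, 0), (3, 1, 0), (3, 4, 2)]


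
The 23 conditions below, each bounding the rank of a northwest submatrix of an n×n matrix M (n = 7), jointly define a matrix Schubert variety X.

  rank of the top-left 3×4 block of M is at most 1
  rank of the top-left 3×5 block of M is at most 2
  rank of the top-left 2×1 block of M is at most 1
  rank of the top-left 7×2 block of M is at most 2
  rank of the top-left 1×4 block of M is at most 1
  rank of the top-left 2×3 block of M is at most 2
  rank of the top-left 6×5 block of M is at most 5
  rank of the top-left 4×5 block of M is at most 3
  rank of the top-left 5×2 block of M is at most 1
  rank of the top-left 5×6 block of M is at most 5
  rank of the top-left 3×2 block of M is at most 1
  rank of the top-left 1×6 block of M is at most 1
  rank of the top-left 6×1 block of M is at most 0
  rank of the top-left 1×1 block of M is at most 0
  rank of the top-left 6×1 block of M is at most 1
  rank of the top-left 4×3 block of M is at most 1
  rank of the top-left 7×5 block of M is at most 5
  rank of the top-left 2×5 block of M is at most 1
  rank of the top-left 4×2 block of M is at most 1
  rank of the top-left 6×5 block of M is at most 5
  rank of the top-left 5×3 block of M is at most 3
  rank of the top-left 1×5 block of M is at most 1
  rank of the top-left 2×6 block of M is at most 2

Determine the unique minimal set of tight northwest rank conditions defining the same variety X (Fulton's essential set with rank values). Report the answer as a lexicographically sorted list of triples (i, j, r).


The tightest implied rank at each (i,j), from the 23 conditions:

  i=1: 0 1 1 1 1 1 1
  i=2: 0 1 1 1 1 2 2
  i=3: 0 1 1 1 2 3 3
  i=4: 0 1 1 2 3 4 4
  i=5: 0 1 2 3 4 5 5
  i=6: 0 1 2 3 4 5 6
  i=7: 1 2 3 4 5 6 7

reading off 1-entries of Δ²R: w = (2, 6, 5, 4, 3, 7, 1).

ℓ(w)=12; the 4 essential cells (i,j,r):

[(2, 5, 1), (3, 4, 1), (4, 3, 1), (6, 1, 0)]


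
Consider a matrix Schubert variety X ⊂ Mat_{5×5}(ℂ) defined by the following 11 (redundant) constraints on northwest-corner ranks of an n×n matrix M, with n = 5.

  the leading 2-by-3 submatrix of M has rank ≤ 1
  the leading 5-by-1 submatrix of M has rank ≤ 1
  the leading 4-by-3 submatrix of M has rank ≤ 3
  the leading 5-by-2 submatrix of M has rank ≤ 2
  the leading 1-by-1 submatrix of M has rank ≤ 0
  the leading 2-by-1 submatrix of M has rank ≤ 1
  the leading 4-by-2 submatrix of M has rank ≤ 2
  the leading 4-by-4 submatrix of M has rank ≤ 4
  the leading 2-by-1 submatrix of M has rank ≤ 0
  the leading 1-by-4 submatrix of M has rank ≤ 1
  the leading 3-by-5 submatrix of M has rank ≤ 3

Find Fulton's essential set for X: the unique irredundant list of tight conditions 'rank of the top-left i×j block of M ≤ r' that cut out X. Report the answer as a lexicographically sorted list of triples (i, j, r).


Recovering R(i,j) via the rank-extension bound from the 11 conditions:

  row 1: 0  1  1  1  1
  row 2: 0  1  1  2  2
  row 3: 1  2  2  3  3
  row 4: 1  2  3  4  4
  row 5: 1  2  3  4  5

hence w(1..5) = (2, 4, 1, 3, 5).

ℓ(w)=3; the 2 essential cells (i,j,r):

[(2, 1, 0), (2, 3, 1)]


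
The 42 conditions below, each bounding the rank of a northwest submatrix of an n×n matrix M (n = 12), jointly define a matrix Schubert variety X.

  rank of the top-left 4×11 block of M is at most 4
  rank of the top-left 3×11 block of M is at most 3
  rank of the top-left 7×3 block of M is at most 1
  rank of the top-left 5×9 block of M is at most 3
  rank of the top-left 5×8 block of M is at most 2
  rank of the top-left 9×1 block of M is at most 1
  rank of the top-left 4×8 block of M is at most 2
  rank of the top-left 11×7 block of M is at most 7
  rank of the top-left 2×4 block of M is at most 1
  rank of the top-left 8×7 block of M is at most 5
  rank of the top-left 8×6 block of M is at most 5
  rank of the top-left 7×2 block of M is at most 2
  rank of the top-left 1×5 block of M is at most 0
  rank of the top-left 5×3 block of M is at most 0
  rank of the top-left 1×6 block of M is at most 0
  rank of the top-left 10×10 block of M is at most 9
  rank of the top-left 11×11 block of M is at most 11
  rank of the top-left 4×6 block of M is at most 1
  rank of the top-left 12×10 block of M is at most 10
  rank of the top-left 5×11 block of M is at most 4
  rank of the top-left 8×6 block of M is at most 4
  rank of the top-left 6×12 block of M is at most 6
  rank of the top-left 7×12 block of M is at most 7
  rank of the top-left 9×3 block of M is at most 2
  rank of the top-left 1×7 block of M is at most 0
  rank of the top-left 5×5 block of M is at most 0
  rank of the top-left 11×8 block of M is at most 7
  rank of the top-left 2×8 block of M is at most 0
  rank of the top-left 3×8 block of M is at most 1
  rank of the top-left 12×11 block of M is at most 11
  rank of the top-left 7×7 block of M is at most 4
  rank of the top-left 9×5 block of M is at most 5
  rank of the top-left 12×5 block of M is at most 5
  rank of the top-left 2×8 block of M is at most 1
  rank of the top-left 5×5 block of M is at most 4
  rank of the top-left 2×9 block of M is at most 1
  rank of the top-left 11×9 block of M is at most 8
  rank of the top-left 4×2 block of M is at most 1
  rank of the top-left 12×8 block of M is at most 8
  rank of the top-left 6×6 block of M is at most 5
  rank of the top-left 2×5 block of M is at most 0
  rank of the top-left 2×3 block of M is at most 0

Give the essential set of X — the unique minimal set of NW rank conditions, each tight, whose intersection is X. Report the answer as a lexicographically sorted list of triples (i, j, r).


Propagating the 42 rank bounds to every northwest block:

  R[1]: 0 | 0 | 0 | 0 | 0 | 0 | 0 | 0 | 1 | 1 | 1 | 1
  R[2]: 0 | 0 | 0 | 0 | 0 | 0 | 0 | 0 | 1 | 2 | 2 | 2
  R[3]: 0 | 0 | 0 | 0 | 0 | 1 | 1 | 1 | 2 | 3 | 3 | 3
  R[4]: 0 | 0 | 0 | 0 | 0 | 1 | 2 | 2 | 3 | 4 | 4 | 4
  R[5]: 0 | 0 | 0 | 0 | 0 | 1 | 2 | 2 | 3 | 4 | 4 | 5
  R[6]: 1 | 1 | 1 | 1 | 1 | 2 | 3 | 3 | 4 | 5 | 5 | 6
  R[7]: 1 | 1 | 1 | 2 | 2 | 3 | 4 | 4 | 5 | 6 | 6 | 7
  R[8]: 1 | 2 | 2 | 3 | 3 | 4 | 5 | 5 | 6 | 7 | 7 | 8
  R[9]: 1 | 2 | 2 | 3 | 4 | 5 | 6 | 6 | 7 | 8 | 8 | 9
  R[10]: 1 | 2 | 3 | 4 | 5 | 6 | 7 | 7 | 8 | 9 | 9 | 10
  R[11]: 1 | 2 | 3 | 4 | 5 | 6 | 7 | 7 | 8 | 9 | 10 | 11
  R[12]: 1 | 2 | 3 | 4 | 5 | 6 | 7 | 8 | 9 | 10 | 11 | 12

hence w(1..12) = (9, 10, 6, 7, 12, 1, 4, 2, 5, 3, 11, 8).

Fulton essential set (7 of the 37 Rothe cells):

[(2, 8, 0), (5, 5, 0), (5, 8, 2), (5, 11, 4), (7, 3, 1), (9, 3, 2), (11, 8, 7)]


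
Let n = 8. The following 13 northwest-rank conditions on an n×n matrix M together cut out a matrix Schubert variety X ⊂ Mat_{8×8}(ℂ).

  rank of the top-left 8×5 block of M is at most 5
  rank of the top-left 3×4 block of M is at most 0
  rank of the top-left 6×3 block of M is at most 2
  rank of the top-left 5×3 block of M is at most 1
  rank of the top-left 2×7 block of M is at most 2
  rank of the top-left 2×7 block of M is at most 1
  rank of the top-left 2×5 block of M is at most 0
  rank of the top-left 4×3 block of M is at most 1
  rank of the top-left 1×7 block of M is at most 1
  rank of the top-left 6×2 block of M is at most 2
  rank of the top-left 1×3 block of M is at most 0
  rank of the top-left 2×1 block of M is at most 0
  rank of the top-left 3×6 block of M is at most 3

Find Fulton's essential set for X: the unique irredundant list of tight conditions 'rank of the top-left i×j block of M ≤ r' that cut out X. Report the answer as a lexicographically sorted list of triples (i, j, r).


Propagating the 13 rank bounds to every northwest block:

  R[1]: 0 0 0 0 0 1 1 1
  R[2]: 0 0 0 0 0 1 1 2
  R[3]: 0 0 0 0 1 2 2 3
  R[4]: 1 1 1 1 2 3 3 4
  R[5]: 1 1 1 2 3 4 4 5
  R[6]: 1 2 2 3 4 5 5 6
  R[7]: 1 2 3 4 5 6 6 7
  R[8]: 1 2 3 4 5 6 7 8

second differences of R give the permutation w = (6, 8, 5, 1, 4, 2, 3, 7).

ℓ(w)=17; the 4 essential cells (i,j,r):

[(2, 5, 0), (2, 7, 1), (3, 4, 0), (5, 3, 1)]
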